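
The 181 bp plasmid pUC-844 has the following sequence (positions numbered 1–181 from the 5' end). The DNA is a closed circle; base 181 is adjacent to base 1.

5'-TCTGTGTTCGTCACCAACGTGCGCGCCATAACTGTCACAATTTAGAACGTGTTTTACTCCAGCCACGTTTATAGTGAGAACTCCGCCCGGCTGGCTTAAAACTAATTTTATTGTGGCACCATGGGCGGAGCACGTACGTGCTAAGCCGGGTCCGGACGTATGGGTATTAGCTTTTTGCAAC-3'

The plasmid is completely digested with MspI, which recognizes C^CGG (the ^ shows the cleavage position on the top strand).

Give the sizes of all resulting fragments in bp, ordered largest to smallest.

116, 59, 6 bp

MspI sites (CCGG) start at positions 87, 146, 152.
MspI cuts after the first base of each site, so after positions 87, 146, 152.
Circular molecule, 3 cuts → 3 fragments:
  88–146 → 59 bp
  147–152 → 6 bp
  153–181 then 1–87 → 29 + 87 = 116 bp
Sorted largest to smallest: 116, 59, 6 bp.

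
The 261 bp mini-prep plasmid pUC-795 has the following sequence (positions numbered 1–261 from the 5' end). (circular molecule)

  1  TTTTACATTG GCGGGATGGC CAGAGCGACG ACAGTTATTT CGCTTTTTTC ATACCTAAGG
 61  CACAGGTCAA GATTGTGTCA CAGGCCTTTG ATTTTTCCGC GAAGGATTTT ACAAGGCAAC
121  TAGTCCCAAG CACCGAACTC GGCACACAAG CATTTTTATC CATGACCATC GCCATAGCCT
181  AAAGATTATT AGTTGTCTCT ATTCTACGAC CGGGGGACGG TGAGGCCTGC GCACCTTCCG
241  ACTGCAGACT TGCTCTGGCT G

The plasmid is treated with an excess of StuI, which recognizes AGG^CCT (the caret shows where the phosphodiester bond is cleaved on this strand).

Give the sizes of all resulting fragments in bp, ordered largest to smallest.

StuI sites (AGGCCT) start at positions 82, 223.
StuI cuts after base 3 of each site, so after positions 84, 225.
Circular molecule, 2 cuts → 2 fragments:
  85–225 → 141 bp
  226–261 then 1–84 → 36 + 84 = 120 bp
Sorted largest to smallest: 141, 120 bp.

141, 120 bp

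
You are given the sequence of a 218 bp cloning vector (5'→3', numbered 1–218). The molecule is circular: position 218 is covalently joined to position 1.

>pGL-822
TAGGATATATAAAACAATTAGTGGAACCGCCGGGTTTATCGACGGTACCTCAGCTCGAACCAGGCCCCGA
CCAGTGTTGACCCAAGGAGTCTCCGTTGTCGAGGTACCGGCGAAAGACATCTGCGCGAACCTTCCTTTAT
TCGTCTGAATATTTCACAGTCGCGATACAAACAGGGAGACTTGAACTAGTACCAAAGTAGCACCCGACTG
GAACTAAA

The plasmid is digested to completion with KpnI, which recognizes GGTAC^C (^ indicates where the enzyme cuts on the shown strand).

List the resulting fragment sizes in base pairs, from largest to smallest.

KpnI sites (GGTACC) start at positions 44, 103.
KpnI cuts after base 5 of each site (before the last base), so after positions 48, 107.
Circular molecule, 2 cuts → 2 fragments:
  49–107 → 59 bp
  108–218 then 1–48 → 111 + 48 = 159 bp
Sorted largest to smallest: 159, 59 bp.

159, 59 bp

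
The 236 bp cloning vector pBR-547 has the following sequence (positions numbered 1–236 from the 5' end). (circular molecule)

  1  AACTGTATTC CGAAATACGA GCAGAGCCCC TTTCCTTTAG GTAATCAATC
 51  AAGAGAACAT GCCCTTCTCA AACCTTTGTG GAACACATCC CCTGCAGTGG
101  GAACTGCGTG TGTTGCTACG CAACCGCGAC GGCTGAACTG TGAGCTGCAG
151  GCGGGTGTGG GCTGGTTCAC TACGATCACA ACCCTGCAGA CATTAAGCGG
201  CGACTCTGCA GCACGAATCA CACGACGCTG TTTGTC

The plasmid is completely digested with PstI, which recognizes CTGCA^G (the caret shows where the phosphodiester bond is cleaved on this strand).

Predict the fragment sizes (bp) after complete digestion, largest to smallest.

PstI sites (CTGCAG) start at positions 92, 145, 184, 206.
PstI cuts after base 5 of each site (before the last base), so after positions 96, 149, 188, 210.
Circular molecule, 4 cuts → 4 fragments:
  97–149 → 53 bp
  150–188 → 39 bp
  189–210 → 22 bp
  211–236 then 1–96 → 26 + 96 = 122 bp
Sorted largest to smallest: 122, 53, 39, 22 bp.

122, 53, 39, 22 bp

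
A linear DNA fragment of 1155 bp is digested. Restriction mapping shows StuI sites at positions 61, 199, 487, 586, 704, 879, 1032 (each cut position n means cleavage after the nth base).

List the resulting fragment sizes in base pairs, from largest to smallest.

288, 175, 153, 138, 123, 118, 99, 61 bp

Linear molecule, 7 cuts → 8 fragments:
  61 − 0 = 61 bp
  199 − 61 = 138 bp
  487 − 199 = 288 bp
  586 − 487 = 99 bp
  704 − 586 = 118 bp
  879 − 704 = 175 bp
  1032 − 879 = 153 bp
  1155 − 1032 = 123 bp
Sorted largest to smallest: 288, 175, 153, 138, 123, 118, 99, 61 bp.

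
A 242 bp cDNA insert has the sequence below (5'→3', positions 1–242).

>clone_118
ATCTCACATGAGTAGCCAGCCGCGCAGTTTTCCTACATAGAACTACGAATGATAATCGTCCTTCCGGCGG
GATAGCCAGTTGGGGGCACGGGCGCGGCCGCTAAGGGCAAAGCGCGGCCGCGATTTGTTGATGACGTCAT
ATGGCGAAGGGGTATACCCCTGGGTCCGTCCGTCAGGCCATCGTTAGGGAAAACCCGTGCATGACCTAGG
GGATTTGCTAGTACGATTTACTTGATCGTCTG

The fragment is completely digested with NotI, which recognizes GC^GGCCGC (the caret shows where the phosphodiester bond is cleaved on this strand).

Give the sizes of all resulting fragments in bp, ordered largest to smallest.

NotI sites (GCGGCCGC) start at positions 94, 114.
NotI cuts after base 2 of each site, so after positions 95, 115.
Linear molecule, 2 cuts → 3 fragments:
  1–95 → 95 bp
  96–115 → 20 bp
  116–242 → 127 bp
Sorted largest to smallest: 127, 95, 20 bp.

127, 95, 20 bp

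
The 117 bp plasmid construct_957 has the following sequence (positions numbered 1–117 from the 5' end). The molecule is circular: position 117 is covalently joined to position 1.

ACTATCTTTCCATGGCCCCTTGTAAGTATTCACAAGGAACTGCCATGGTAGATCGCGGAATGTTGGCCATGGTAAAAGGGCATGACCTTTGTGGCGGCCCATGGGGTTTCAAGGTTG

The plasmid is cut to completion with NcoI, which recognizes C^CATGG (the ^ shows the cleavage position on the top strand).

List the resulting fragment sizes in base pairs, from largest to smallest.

33, 32, 28, 24 bp

NcoI sites (CCATGG) start at positions 10, 43, 67, 99.
NcoI cuts after the first base of each site, so after positions 10, 43, 67, 99.
Circular molecule, 4 cuts → 4 fragments:
  11–43 → 33 bp
  44–67 → 24 bp
  68–99 → 32 bp
  100–117 then 1–10 → 18 + 10 = 28 bp
Sorted largest to smallest: 33, 32, 28, 24 bp.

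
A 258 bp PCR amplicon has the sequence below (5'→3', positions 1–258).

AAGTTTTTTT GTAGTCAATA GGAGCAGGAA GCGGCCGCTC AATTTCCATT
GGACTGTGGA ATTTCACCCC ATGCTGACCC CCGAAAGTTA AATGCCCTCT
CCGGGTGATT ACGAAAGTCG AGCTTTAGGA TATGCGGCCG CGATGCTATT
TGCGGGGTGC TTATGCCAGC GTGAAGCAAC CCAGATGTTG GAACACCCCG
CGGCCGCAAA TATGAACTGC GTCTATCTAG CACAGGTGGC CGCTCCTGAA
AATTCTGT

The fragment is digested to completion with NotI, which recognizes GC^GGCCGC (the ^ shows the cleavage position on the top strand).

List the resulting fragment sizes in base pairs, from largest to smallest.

103, 66, 57, 32 bp

NotI sites (GCGGCCGC) start at positions 31, 134, 200.
NotI cuts after base 2 of each site, so after positions 32, 135, 201.
Linear molecule, 3 cuts → 4 fragments:
  1–32 → 32 bp
  33–135 → 103 bp
  136–201 → 66 bp
  202–258 → 57 bp
Sorted largest to smallest: 103, 66, 57, 32 bp.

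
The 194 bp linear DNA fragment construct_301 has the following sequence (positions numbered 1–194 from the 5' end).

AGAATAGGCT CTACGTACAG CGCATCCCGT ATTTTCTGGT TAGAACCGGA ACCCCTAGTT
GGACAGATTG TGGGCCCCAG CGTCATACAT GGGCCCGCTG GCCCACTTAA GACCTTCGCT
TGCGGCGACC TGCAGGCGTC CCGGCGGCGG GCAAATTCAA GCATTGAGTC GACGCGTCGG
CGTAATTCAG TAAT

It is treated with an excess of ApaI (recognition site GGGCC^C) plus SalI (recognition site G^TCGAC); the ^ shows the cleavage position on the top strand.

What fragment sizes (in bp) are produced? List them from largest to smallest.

ApaI sites (GGGCCC) start at positions 72, 91.
ApaI cuts after base 5 of each site (before the last base), so after positions 76, 95.
The SalI site (GTCGAC) starts at position 168.
SalI cuts after the first base of each site, so after position 168.
Combined cut positions: 76, 95, 168.
Linear molecule, 3 cuts → 4 fragments:
  1–76 → 76 bp
  77–95 → 19 bp
  96–168 → 73 bp
  169–194 → 26 bp
Sorted largest to smallest: 76, 73, 26, 19 bp.

76, 73, 26, 19 bp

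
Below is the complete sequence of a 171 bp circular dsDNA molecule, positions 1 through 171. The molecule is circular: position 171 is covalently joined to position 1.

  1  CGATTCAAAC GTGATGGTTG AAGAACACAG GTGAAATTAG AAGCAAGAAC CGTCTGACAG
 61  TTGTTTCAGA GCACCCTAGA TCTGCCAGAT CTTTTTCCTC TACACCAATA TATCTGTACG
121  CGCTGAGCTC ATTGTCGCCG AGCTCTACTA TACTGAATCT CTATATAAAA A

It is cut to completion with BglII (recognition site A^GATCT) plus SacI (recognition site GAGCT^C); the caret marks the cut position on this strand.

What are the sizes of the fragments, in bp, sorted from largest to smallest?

105, 42, 15, 9 bp

BglII sites (AGATCT) start at positions 78, 87.
BglII cuts after the first base of each site, so after positions 78, 87.
SacI sites (GAGCTC) start at positions 125, 140.
SacI cuts after base 5 of each site (before the last base), so after positions 129, 144.
Combined cut positions: 78, 87, 129, 144.
Circular molecule, 4 cuts → 4 fragments:
  79–87 → 9 bp
  88–129 → 42 bp
  130–144 → 15 bp
  145–171 then 1–78 → 27 + 78 = 105 bp
Sorted largest to smallest: 105, 42, 15, 9 bp.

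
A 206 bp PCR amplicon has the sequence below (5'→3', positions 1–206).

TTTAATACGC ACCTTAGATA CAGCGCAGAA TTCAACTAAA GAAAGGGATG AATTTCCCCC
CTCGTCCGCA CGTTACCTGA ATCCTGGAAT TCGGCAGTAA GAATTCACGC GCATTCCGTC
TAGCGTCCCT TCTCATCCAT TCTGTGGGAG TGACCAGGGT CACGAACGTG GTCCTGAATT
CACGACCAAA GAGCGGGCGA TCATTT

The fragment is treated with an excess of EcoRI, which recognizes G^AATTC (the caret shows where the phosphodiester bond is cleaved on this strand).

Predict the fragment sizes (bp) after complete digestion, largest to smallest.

75, 59, 30, 28, 14 bp

EcoRI sites (GAATTC) start at positions 28, 87, 101, 176.
EcoRI cuts after the first base of each site, so after positions 28, 87, 101, 176.
Linear molecule, 4 cuts → 5 fragments:
  1–28 → 28 bp
  29–87 → 59 bp
  88–101 → 14 bp
  102–176 → 75 bp
  177–206 → 30 bp
Sorted largest to smallest: 75, 59, 30, 28, 14 bp.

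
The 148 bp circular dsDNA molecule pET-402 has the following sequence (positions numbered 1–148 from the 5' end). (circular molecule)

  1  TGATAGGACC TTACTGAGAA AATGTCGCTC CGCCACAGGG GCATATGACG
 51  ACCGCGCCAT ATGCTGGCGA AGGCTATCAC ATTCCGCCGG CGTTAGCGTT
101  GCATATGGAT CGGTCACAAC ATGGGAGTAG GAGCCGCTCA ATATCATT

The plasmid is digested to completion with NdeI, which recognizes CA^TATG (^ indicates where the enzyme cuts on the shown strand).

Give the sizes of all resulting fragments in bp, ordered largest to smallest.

NdeI sites (CATATG) start at positions 42, 58, 102.
NdeI cuts after base 2 of each site, so after positions 43, 59, 103.
Circular molecule, 3 cuts → 3 fragments:
  44–59 → 16 bp
  60–103 → 44 bp
  104–148 then 1–43 → 45 + 43 = 88 bp
Sorted largest to smallest: 88, 44, 16 bp.

88, 44, 16 bp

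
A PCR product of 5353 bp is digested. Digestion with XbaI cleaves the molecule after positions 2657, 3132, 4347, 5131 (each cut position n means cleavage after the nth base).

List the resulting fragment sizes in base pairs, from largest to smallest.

Linear molecule, 4 cuts → 5 fragments:
  2657 − 0 = 2657 bp
  3132 − 2657 = 475 bp
  4347 − 3132 = 1215 bp
  5131 − 4347 = 784 bp
  5353 − 5131 = 222 bp
Sorted largest to smallest: 2657, 1215, 784, 475, 222 bp.

2657, 1215, 784, 475, 222 bp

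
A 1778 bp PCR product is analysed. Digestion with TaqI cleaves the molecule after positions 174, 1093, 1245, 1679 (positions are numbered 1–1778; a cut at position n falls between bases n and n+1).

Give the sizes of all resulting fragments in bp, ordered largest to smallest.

Linear molecule, 4 cuts → 5 fragments:
  174 − 0 = 174 bp
  1093 − 174 = 919 bp
  1245 − 1093 = 152 bp
  1679 − 1245 = 434 bp
  1778 − 1679 = 99 bp
Sorted largest to smallest: 919, 434, 174, 152, 99 bp.

919, 434, 174, 152, 99 bp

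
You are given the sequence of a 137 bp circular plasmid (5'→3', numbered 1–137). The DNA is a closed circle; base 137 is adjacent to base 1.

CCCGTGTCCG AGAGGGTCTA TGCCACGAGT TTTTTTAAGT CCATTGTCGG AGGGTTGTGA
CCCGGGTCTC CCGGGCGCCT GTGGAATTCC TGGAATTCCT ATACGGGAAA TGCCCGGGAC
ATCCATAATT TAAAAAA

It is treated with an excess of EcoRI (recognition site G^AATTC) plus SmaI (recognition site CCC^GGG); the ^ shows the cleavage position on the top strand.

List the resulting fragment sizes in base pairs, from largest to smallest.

85, 22, 12, 9, 9 bp

EcoRI sites (GAATTC) start at positions 84, 93.
EcoRI cuts after the first base of each site, so after positions 84, 93.
SmaI sites (CCCGGG) start at positions 61, 70, 113.
SmaI cuts after base 3 of each site, so after positions 63, 72, 115.
Combined cut positions: 63, 72, 84, 93, 115.
Circular molecule, 5 cuts → 5 fragments:
  64–72 → 9 bp
  73–84 → 12 bp
  85–93 → 9 bp
  94–115 → 22 bp
  116–137 then 1–63 → 22 + 63 = 85 bp
Sorted largest to smallest: 85, 22, 12, 9, 9 bp.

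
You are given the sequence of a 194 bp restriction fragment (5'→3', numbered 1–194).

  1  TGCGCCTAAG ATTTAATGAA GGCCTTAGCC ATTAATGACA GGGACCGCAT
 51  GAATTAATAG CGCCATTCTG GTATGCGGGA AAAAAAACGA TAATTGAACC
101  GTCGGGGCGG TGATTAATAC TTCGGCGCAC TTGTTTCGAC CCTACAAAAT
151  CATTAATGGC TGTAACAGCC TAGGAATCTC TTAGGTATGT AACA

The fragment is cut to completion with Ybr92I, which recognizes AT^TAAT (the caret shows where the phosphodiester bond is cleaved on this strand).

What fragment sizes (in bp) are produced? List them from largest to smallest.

Ybr92I sites (ATTAAT) start at positions 31, 53, 113, 152.
Ybr92I cuts after base 2 of each site, so after positions 32, 54, 114, 153.
Linear molecule, 4 cuts → 5 fragments:
  1–32 → 32 bp
  33–54 → 22 bp
  55–114 → 60 bp
  115–153 → 39 bp
  154–194 → 41 bp
Sorted largest to smallest: 60, 41, 39, 32, 22 bp.

60, 41, 39, 32, 22 bp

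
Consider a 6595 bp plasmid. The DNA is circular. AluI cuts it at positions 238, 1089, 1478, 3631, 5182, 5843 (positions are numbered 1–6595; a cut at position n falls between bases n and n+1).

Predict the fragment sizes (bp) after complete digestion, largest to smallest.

2153, 1551, 990, 851, 661, 389 bp

Circular molecule, 6 cuts → 6 fragments:
  1089 − 238 = 851 bp
  1478 − 1089 = 389 bp
  3631 − 1478 = 2153 bp
  5182 − 3631 = 1551 bp
  5843 − 5182 = 661 bp
  wrap: 6595 − 5843 + 238 = 990 bp
Sorted largest to smallest: 2153, 1551, 990, 851, 661, 389 bp.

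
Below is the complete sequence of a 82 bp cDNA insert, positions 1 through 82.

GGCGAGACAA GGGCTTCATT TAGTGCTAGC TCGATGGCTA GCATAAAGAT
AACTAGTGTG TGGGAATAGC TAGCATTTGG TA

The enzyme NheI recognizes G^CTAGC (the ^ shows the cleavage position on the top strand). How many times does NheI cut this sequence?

GCTAGC occurs starting at positions 25, 37, 69.
NheI cuts at 3 sites.

3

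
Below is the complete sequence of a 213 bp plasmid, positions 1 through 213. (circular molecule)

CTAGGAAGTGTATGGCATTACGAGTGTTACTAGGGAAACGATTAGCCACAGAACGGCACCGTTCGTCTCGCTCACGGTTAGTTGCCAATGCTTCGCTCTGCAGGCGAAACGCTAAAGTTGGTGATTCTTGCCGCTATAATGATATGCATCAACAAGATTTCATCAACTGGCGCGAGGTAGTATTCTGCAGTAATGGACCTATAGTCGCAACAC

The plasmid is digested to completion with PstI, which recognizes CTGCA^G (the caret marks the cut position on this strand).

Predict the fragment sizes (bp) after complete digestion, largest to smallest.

126, 87 bp

PstI sites (CTGCAG) start at positions 98, 185.
PstI cuts after base 5 of each site (before the last base), so after positions 102, 189.
Circular molecule, 2 cuts → 2 fragments:
  103–189 → 87 bp
  190–213 then 1–102 → 24 + 102 = 126 bp
Sorted largest to smallest: 126, 87 bp.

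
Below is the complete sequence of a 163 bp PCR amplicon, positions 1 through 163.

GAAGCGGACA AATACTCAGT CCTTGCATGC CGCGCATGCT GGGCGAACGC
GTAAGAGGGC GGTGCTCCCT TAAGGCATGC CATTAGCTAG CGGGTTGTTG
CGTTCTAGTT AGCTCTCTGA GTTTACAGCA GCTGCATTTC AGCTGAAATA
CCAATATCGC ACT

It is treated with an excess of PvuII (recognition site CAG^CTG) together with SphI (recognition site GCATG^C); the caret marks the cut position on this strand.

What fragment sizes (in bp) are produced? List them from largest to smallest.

PvuII sites (CAGCTG) start at positions 129, 140.
PvuII cuts after base 3 of each site, so after positions 131, 142.
SphI sites (GCATGC) start at positions 25, 34, 75.
SphI cuts after base 5 of each site (before the last base), so after positions 29, 38, 79.
Combined cut positions: 29, 38, 79, 131, 142.
Linear molecule, 5 cuts → 6 fragments:
  1–29 → 29 bp
  30–38 → 9 bp
  39–79 → 41 bp
  80–131 → 52 bp
  132–142 → 11 bp
  143–163 → 21 bp
Sorted largest to smallest: 52, 41, 29, 21, 11, 9 bp.

52, 41, 29, 21, 11, 9 bp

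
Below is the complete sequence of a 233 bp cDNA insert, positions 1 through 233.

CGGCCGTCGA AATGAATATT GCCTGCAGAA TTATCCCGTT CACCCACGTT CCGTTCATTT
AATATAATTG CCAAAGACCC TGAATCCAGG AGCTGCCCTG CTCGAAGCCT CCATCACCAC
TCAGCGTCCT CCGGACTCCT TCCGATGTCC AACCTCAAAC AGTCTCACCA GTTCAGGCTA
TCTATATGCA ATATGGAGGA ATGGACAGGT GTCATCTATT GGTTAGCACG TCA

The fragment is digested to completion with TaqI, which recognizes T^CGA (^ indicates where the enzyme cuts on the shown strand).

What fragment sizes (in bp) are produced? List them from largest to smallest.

131, 95, 7 bp

TaqI sites (TCGA) start at positions 7, 102.
TaqI cuts after the first base of each site, so after positions 7, 102.
Linear molecule, 2 cuts → 3 fragments:
  1–7 → 7 bp
  8–102 → 95 bp
  103–233 → 131 bp
Sorted largest to smallest: 131, 95, 7 bp.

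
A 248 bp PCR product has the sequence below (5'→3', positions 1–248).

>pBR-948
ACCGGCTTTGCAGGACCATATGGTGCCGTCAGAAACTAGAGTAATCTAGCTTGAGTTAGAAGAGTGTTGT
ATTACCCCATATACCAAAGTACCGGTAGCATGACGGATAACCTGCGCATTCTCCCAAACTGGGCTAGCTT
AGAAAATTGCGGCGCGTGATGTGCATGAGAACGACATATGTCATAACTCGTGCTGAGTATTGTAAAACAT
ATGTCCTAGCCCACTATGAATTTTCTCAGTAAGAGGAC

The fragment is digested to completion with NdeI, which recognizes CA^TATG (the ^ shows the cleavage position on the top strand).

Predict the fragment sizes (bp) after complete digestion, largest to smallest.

158, 39, 33, 18 bp

NdeI sites (CATATG) start at positions 17, 175, 208.
NdeI cuts after base 2 of each site, so after positions 18, 176, 209.
Linear molecule, 3 cuts → 4 fragments:
  1–18 → 18 bp
  19–176 → 158 bp
  177–209 → 33 bp
  210–248 → 39 bp
Sorted largest to smallest: 158, 39, 33, 18 bp.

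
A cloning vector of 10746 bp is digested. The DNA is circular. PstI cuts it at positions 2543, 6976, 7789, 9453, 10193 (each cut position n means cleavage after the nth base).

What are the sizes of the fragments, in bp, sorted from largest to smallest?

4433, 3096, 1664, 813, 740 bp

Circular molecule, 5 cuts → 5 fragments:
  6976 − 2543 = 4433 bp
  7789 − 6976 = 813 bp
  9453 − 7789 = 1664 bp
  10193 − 9453 = 740 bp
  wrap: 10746 − 10193 + 2543 = 3096 bp
Sorted largest to smallest: 4433, 3096, 1664, 813, 740 bp.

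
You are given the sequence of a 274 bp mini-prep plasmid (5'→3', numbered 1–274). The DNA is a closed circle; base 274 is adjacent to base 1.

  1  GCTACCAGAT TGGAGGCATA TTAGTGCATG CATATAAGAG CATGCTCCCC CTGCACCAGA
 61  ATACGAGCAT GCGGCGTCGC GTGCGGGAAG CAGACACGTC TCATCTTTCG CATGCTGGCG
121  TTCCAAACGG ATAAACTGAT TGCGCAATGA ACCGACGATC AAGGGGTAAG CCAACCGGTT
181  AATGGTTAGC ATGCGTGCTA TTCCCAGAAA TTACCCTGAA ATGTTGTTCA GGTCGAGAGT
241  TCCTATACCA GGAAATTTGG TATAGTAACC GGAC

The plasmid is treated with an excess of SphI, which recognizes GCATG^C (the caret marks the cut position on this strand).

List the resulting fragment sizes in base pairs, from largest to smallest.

SphI sites (GCATGC) start at positions 26, 40, 67, 110, 189.
SphI cuts after base 5 of each site (before the last base), so after positions 30, 44, 71, 114, 193.
Circular molecule, 5 cuts → 5 fragments:
  31–44 → 14 bp
  45–71 → 27 bp
  72–114 → 43 bp
  115–193 → 79 bp
  194–274 then 1–30 → 81 + 30 = 111 bp
Sorted largest to smallest: 111, 79, 43, 27, 14 bp.

111, 79, 43, 27, 14 bp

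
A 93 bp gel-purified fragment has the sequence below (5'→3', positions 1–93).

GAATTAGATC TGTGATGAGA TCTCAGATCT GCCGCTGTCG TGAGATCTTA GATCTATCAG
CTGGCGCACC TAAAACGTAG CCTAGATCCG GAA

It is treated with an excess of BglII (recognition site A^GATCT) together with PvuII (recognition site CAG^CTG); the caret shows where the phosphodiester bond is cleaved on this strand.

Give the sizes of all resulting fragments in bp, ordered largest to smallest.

BglII sites (AGATCT) start at positions 6, 18, 25, 43, 50.
BglII cuts after the first base of each site, so after positions 6, 18, 25, 43, 50.
The PvuII site (CAGCTG) starts at position 58.
PvuII cuts after base 3 of each site, so after position 60.
Combined cut positions: 6, 18, 25, 43, 50, 60.
Linear molecule, 6 cuts → 7 fragments:
  1–6 → 6 bp
  7–18 → 12 bp
  19–25 → 7 bp
  26–43 → 18 bp
  44–50 → 7 bp
  51–60 → 10 bp
  61–93 → 33 bp
Sorted largest to smallest: 33, 18, 12, 10, 7, 7, 6 bp.

33, 18, 12, 10, 7, 7, 6 bp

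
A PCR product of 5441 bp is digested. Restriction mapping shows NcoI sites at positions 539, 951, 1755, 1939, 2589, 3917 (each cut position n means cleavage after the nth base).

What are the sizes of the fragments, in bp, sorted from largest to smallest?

Linear molecule, 6 cuts → 7 fragments:
  539 − 0 = 539 bp
  951 − 539 = 412 bp
  1755 − 951 = 804 bp
  1939 − 1755 = 184 bp
  2589 − 1939 = 650 bp
  3917 − 2589 = 1328 bp
  5441 − 3917 = 1524 bp
Sorted largest to smallest: 1524, 1328, 804, 650, 539, 412, 184 bp.

1524, 1328, 804, 650, 539, 412, 184 bp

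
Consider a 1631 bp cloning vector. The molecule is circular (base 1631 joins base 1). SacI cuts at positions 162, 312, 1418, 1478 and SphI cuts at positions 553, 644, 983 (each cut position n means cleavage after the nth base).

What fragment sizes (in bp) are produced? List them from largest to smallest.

Combined cut positions (sorted): 162, 312, 553, 644, 983, 1418, 1478.
Circular molecule, 7 cuts → 7 fragments:
  312 − 162 = 150 bp
  553 − 312 = 241 bp
  644 − 553 = 91 bp
  983 − 644 = 339 bp
  1418 − 983 = 435 bp
  1478 − 1418 = 60 bp
  wrap: 1631 − 1478 + 162 = 315 bp
Sorted largest to smallest: 435, 339, 315, 241, 150, 91, 60 bp.

435, 339, 315, 241, 150, 91, 60 bp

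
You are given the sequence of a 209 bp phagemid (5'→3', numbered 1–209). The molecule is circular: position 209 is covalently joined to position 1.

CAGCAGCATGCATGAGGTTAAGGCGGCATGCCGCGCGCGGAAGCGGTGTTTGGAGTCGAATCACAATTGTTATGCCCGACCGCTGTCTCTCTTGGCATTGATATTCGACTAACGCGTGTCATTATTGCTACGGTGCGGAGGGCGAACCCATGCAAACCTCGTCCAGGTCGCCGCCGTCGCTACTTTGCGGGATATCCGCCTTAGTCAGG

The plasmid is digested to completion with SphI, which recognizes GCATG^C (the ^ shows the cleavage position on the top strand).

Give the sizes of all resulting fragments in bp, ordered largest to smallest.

SphI sites (GCATGC) start at positions 6, 26.
SphI cuts after base 5 of each site (before the last base), so after positions 10, 30.
Circular molecule, 2 cuts → 2 fragments:
  11–30 → 20 bp
  31–209 then 1–10 → 179 + 10 = 189 bp
Sorted largest to smallest: 189, 20 bp.

189, 20 bp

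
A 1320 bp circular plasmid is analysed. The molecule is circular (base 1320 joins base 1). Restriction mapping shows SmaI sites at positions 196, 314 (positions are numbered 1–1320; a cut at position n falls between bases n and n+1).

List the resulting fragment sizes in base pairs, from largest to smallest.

1202, 118 bp

Circular molecule, 2 cuts → 2 fragments:
  314 − 196 = 118 bp
  wrap: 1320 − 314 + 196 = 1202 bp
Sorted largest to smallest: 1202, 118 bp.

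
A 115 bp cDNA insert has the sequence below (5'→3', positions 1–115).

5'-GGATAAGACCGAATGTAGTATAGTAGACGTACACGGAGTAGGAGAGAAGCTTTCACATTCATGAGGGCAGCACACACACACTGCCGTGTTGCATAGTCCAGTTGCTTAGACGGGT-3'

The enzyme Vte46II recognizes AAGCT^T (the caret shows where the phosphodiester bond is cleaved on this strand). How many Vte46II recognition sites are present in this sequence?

1

AAGCTT occurs starting at position 47.
Vte46II cuts at 1 site.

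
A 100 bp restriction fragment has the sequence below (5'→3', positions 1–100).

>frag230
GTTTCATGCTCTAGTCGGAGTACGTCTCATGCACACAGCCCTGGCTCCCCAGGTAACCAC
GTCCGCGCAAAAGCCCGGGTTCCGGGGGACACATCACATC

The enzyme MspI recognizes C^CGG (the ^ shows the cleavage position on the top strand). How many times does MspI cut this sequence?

2

CCGG occurs starting at positions 75, 82.
MspI cuts at 2 sites.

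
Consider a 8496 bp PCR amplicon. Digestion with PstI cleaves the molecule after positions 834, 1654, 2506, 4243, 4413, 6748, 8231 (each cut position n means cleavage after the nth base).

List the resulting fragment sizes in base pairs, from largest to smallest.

2335, 1737, 1483, 852, 834, 820, 265, 170 bp

Linear molecule, 7 cuts → 8 fragments:
  834 − 0 = 834 bp
  1654 − 834 = 820 bp
  2506 − 1654 = 852 bp
  4243 − 2506 = 1737 bp
  4413 − 4243 = 170 bp
  6748 − 4413 = 2335 bp
  8231 − 6748 = 1483 bp
  8496 − 8231 = 265 bp
Sorted largest to smallest: 2335, 1737, 1483, 852, 834, 820, 265, 170 bp.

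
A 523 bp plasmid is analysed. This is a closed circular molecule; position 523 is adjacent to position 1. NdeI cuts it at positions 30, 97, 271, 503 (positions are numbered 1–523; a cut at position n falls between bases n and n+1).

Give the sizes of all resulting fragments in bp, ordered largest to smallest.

232, 174, 67, 50 bp

Circular molecule, 4 cuts → 4 fragments:
  97 − 30 = 67 bp
  271 − 97 = 174 bp
  503 − 271 = 232 bp
  wrap: 523 − 503 + 30 = 50 bp
Sorted largest to smallest: 232, 174, 67, 50 bp.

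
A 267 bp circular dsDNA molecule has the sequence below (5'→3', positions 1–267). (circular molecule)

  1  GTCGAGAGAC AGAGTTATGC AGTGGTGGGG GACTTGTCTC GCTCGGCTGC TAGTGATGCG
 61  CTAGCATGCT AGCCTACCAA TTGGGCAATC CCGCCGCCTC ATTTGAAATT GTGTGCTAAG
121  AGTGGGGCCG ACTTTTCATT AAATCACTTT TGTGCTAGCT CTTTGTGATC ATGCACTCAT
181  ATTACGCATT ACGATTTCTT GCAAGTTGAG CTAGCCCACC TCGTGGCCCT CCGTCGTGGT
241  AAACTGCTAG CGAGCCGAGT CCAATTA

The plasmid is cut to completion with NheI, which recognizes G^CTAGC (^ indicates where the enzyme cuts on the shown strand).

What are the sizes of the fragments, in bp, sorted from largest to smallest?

86, 81, 56, 36, 8 bp

NheI sites (GCTAGC) start at positions 60, 68, 154, 210, 246.
NheI cuts after the first base of each site, so after positions 60, 68, 154, 210, 246.
Circular molecule, 5 cuts → 5 fragments:
  61–68 → 8 bp
  69–154 → 86 bp
  155–210 → 56 bp
  211–246 → 36 bp
  247–267 then 1–60 → 21 + 60 = 81 bp
Sorted largest to smallest: 86, 81, 56, 36, 8 bp.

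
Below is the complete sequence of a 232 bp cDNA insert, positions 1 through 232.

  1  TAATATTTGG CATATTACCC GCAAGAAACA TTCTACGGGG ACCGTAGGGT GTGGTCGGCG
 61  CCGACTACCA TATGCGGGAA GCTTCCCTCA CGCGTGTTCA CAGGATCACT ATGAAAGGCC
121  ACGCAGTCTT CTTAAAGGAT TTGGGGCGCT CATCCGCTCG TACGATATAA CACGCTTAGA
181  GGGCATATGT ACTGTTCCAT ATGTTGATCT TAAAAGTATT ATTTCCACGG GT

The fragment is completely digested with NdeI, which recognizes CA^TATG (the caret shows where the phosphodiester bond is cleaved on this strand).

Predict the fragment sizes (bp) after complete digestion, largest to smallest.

NdeI sites (CATATG) start at positions 69, 184, 198.
NdeI cuts after base 2 of each site, so after positions 70, 185, 199.
Linear molecule, 3 cuts → 4 fragments:
  1–70 → 70 bp
  71–185 → 115 bp
  186–199 → 14 bp
  200–232 → 33 bp
Sorted largest to smallest: 115, 70, 33, 14 bp.

115, 70, 33, 14 bp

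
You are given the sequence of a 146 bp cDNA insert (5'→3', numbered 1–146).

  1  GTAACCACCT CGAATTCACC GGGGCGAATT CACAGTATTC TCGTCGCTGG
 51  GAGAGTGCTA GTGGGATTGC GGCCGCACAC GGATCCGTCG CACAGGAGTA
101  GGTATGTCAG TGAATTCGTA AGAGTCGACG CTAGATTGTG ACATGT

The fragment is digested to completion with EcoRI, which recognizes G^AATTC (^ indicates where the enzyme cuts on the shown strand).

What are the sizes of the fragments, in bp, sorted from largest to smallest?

86, 34, 14, 12 bp

EcoRI sites (GAATTC) start at positions 12, 26, 112.
EcoRI cuts after the first base of each site, so after positions 12, 26, 112.
Linear molecule, 3 cuts → 4 fragments:
  1–12 → 12 bp
  13–26 → 14 bp
  27–112 → 86 bp
  113–146 → 34 bp
Sorted largest to smallest: 86, 34, 14, 12 bp.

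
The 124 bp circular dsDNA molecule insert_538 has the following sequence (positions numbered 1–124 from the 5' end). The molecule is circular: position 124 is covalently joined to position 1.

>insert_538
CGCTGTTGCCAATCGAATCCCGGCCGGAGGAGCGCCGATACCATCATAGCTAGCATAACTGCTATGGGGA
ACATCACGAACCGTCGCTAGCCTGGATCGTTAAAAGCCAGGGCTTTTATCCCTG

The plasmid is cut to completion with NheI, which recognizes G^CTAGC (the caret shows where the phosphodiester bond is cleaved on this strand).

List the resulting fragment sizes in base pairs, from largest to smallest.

NheI sites (GCTAGC) start at positions 49, 86.
NheI cuts after the first base of each site, so after positions 49, 86.
Circular molecule, 2 cuts → 2 fragments:
  50–86 → 37 bp
  87–124 then 1–49 → 38 + 49 = 87 bp
Sorted largest to smallest: 87, 37 bp.

87, 37 bp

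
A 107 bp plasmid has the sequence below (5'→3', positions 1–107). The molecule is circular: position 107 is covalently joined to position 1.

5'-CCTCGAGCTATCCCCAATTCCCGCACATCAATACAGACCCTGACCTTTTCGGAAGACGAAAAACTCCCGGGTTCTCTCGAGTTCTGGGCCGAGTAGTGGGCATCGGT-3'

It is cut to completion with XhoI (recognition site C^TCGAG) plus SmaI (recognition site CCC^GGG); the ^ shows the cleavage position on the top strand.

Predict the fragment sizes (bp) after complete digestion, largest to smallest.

66, 33, 8 bp

XhoI sites (CTCGAG) start at positions 2, 76.
XhoI cuts after the first base of each site, so after positions 2, 76.
The SmaI site (CCCGGG) starts at position 66.
SmaI cuts after base 3 of each site, so after position 68.
Combined cut positions: 2, 68, 76.
Circular molecule, 3 cuts → 3 fragments:
  3–68 → 66 bp
  69–76 → 8 bp
  77–107 then 1–2 → 31 + 2 = 33 bp
Sorted largest to smallest: 66, 33, 8 bp.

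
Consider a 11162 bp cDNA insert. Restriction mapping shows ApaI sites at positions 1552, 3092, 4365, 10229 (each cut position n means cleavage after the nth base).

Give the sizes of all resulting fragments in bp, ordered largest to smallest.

Linear molecule, 4 cuts → 5 fragments:
  1552 − 0 = 1552 bp
  3092 − 1552 = 1540 bp
  4365 − 3092 = 1273 bp
  10229 − 4365 = 5864 bp
  11162 − 10229 = 933 bp
Sorted largest to smallest: 5864, 1552, 1540, 1273, 933 bp.

5864, 1552, 1540, 1273, 933 bp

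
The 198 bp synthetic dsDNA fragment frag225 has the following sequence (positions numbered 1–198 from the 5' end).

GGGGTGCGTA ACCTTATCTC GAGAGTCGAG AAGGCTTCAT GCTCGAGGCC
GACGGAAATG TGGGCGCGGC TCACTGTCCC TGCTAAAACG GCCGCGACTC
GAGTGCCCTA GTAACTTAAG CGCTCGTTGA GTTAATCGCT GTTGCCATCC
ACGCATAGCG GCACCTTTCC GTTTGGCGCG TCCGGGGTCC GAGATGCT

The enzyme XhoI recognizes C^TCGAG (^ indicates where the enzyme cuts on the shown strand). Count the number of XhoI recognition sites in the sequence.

3

CTCGAG occurs starting at positions 18, 42, 98.
XhoI cuts at 3 sites.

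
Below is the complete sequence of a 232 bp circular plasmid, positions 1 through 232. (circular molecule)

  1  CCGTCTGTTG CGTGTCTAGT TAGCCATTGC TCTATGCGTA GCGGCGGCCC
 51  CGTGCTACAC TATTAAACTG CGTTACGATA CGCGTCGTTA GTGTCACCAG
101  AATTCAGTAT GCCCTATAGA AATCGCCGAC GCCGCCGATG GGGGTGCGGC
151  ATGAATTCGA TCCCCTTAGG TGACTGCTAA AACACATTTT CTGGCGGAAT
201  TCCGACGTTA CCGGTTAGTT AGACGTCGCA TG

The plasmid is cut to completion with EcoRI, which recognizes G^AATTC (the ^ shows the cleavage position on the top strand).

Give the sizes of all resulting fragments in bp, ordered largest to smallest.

135, 53, 44 bp

EcoRI sites (GAATTC) start at positions 100, 153, 197.
EcoRI cuts after the first base of each site, so after positions 100, 153, 197.
Circular molecule, 3 cuts → 3 fragments:
  101–153 → 53 bp
  154–197 → 44 bp
  198–232 then 1–100 → 35 + 100 = 135 bp
Sorted largest to smallest: 135, 53, 44 bp.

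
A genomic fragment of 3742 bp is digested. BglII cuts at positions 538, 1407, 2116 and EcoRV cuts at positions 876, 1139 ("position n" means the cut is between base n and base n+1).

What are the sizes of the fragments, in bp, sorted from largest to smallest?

1626, 709, 538, 338, 268, 263 bp

Combined cut positions (sorted): 538, 876, 1139, 1407, 2116.
Linear molecule, 5 cuts → 6 fragments:
  538 − 0 = 538 bp
  876 − 538 = 338 bp
  1139 − 876 = 263 bp
  1407 − 1139 = 268 bp
  2116 − 1407 = 709 bp
  3742 − 2116 = 1626 bp
Sorted largest to smallest: 1626, 709, 538, 338, 268, 263 bp.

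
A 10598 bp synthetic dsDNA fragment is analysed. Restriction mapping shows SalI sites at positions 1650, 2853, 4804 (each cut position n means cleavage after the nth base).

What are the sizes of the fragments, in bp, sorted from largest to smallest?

Linear molecule, 3 cuts → 4 fragments:
  1650 − 0 = 1650 bp
  2853 − 1650 = 1203 bp
  4804 − 2853 = 1951 bp
  10598 − 4804 = 5794 bp
Sorted largest to smallest: 5794, 1951, 1650, 1203 bp.

5794, 1951, 1650, 1203 bp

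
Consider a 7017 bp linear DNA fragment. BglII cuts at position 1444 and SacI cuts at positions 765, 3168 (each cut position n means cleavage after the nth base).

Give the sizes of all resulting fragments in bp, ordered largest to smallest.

3849, 1724, 765, 679 bp

Combined cut positions (sorted): 765, 1444, 3168.
Linear molecule, 3 cuts → 4 fragments:
  765 − 0 = 765 bp
  1444 − 765 = 679 bp
  3168 − 1444 = 1724 bp
  7017 − 3168 = 3849 bp
Sorted largest to smallest: 3849, 1724, 765, 679 bp.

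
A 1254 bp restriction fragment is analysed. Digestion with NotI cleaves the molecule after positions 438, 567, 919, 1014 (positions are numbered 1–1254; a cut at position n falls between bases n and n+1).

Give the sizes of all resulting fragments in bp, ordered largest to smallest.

Linear molecule, 4 cuts → 5 fragments:
  438 − 0 = 438 bp
  567 − 438 = 129 bp
  919 − 567 = 352 bp
  1014 − 919 = 95 bp
  1254 − 1014 = 240 bp
Sorted largest to smallest: 438, 352, 240, 129, 95 bp.

438, 352, 240, 129, 95 bp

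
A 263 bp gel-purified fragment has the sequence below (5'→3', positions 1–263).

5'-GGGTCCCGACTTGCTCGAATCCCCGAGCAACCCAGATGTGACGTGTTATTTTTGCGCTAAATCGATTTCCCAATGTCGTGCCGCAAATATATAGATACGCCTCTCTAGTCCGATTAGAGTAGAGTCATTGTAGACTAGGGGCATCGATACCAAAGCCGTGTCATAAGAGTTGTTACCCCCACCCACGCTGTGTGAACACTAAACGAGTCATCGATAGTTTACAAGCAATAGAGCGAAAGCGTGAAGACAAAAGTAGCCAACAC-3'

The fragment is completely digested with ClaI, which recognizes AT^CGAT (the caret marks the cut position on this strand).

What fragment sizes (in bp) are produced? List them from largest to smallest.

82, 67, 62, 52 bp

ClaI sites (ATCGAT) start at positions 61, 143, 210.
ClaI cuts after base 2 of each site, so after positions 62, 144, 211.
Linear molecule, 3 cuts → 4 fragments:
  1–62 → 62 bp
  63–144 → 82 bp
  145–211 → 67 bp
  212–263 → 52 bp
Sorted largest to smallest: 82, 67, 62, 52 bp.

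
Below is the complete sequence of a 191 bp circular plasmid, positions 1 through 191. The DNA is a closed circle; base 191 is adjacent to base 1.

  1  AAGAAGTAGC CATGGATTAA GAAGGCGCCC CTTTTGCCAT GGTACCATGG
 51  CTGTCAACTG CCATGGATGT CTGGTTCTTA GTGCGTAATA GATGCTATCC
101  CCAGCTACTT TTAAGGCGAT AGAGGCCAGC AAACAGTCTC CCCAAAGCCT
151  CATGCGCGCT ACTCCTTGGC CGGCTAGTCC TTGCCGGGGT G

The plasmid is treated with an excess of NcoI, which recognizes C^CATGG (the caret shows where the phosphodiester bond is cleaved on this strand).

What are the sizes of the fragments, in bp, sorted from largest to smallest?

140, 27, 16, 8 bp

NcoI sites (CCATGG) start at positions 10, 37, 45, 61.
NcoI cuts after the first base of each site, so after positions 10, 37, 45, 61.
Circular molecule, 4 cuts → 4 fragments:
  11–37 → 27 bp
  38–45 → 8 bp
  46–61 → 16 bp
  62–191 then 1–10 → 130 + 10 = 140 bp
Sorted largest to smallest: 140, 27, 16, 8 bp.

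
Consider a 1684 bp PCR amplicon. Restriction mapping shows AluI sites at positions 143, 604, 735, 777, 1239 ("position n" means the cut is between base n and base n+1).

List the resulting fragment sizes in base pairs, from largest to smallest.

462, 461, 445, 143, 131, 42 bp

Linear molecule, 5 cuts → 6 fragments:
  143 − 0 = 143 bp
  604 − 143 = 461 bp
  735 − 604 = 131 bp
  777 − 735 = 42 bp
  1239 − 777 = 462 bp
  1684 − 1239 = 445 bp
Sorted largest to smallest: 462, 461, 445, 143, 131, 42 bp.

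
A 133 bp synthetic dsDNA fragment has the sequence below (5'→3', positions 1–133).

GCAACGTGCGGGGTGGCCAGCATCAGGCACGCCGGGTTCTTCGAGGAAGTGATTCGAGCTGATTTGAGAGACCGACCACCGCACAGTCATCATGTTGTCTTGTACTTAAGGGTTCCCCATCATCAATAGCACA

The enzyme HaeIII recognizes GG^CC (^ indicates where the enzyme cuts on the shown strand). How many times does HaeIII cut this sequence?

GGCC occurs starting at position 15.
HaeIII cuts at 1 site.

1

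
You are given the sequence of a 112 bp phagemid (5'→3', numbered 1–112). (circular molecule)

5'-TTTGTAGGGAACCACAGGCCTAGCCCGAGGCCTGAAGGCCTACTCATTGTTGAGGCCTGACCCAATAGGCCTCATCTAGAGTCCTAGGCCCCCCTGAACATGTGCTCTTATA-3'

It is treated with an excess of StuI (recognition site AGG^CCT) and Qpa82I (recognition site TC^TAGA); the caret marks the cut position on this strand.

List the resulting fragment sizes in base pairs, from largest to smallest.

54, 17, 14, 12, 8, 7 bp

StuI sites (AGGCCT) start at positions 16, 28, 36, 53, 67.
StuI cuts after base 3 of each site, so after positions 18, 30, 38, 55, 69.
The Qpa82I site (TCTAGA) starts at position 75.
Qpa82I cuts after base 2 of each site, so after position 76.
Combined cut positions: 18, 30, 38, 55, 69, 76.
Circular molecule, 6 cuts → 6 fragments:
  19–30 → 12 bp
  31–38 → 8 bp
  39–55 → 17 bp
  56–69 → 14 bp
  70–76 → 7 bp
  77–112 then 1–18 → 36 + 18 = 54 bp
Sorted largest to smallest: 54, 17, 14, 12, 8, 7 bp.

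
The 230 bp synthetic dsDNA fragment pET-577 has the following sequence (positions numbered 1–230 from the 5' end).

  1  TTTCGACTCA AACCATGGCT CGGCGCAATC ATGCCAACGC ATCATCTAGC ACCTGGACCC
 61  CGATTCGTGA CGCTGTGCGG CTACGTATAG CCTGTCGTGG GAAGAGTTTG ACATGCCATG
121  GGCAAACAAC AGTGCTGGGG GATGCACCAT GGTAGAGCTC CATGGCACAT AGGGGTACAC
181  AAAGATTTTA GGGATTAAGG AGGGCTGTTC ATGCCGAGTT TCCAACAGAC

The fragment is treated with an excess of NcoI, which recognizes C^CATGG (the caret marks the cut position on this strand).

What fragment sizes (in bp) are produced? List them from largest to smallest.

NcoI sites (CCATGG) start at positions 13, 116, 147, 160.
NcoI cuts after the first base of each site, so after positions 13, 116, 147, 160.
Linear molecule, 4 cuts → 5 fragments:
  1–13 → 13 bp
  14–116 → 103 bp
  117–147 → 31 bp
  148–160 → 13 bp
  161–230 → 70 bp
Sorted largest to smallest: 103, 70, 31, 13, 13 bp.

103, 70, 31, 13, 13 bp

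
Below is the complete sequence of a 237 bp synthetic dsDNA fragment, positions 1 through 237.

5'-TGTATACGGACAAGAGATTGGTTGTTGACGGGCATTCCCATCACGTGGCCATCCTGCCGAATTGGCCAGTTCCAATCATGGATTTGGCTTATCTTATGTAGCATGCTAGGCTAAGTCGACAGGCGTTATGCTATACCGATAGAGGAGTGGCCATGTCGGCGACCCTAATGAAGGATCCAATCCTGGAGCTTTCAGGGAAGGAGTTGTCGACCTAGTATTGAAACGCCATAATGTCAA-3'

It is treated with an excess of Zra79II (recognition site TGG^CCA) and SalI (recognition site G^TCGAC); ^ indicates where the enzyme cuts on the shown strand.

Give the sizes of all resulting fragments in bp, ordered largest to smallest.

56, 50, 48, 35, 31, 17 bp

Zra79II sites (TGGCCA) start at positions 46, 63, 148.
Zra79II cuts after base 3 of each site, so after positions 48, 65, 150.
SalI sites (GTCGAC) start at positions 115, 206.
SalI cuts after the first base of each site, so after positions 115, 206.
Combined cut positions: 48, 65, 115, 150, 206.
Linear molecule, 5 cuts → 6 fragments:
  1–48 → 48 bp
  49–65 → 17 bp
  66–115 → 50 bp
  116–150 → 35 bp
  151–206 → 56 bp
  207–237 → 31 bp
Sorted largest to smallest: 56, 50, 48, 35, 31, 17 bp.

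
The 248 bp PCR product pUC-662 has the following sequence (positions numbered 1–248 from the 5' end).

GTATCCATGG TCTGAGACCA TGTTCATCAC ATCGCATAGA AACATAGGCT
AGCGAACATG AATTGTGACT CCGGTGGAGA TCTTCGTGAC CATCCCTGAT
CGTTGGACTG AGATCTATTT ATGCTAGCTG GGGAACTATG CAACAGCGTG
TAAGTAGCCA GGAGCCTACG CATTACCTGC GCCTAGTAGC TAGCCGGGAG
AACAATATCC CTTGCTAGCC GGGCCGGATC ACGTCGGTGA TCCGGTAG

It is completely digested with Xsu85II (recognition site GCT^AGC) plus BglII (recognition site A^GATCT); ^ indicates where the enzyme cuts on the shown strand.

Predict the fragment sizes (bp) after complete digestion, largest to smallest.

66, 50, 33, 32, 28, 25, 14 bp

Xsu85II sites (GCTAGC) start at positions 48, 123, 189, 214.
Xsu85II cuts after base 3 of each site, so after positions 50, 125, 191, 216.
BglII sites (AGATCT) start at positions 78, 111.
BglII cuts after the first base of each site, so after positions 78, 111.
Combined cut positions: 50, 78, 111, 125, 191, 216.
Linear molecule, 6 cuts → 7 fragments:
  1–50 → 50 bp
  51–78 → 28 bp
  79–111 → 33 bp
  112–125 → 14 bp
  126–191 → 66 bp
  192–216 → 25 bp
  217–248 → 32 bp
Sorted largest to smallest: 66, 50, 33, 32, 28, 25, 14 bp.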